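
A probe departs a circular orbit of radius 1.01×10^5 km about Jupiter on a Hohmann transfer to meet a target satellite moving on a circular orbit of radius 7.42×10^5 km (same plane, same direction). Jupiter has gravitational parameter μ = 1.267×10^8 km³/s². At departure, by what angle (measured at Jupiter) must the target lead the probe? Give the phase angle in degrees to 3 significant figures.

φ = 103°

The Hohmann ellipse has a_t = (r₁ + r₂)/2 = 4.215×10^5 km.
Transfer time t = π√(a_t³/μ) = 76380 s.
Target angular speed ω₂ = √(μ/r₂³) = 1.761×10^-5 rad/s.
Angle swept by the target during transfer: ω₂·t = 1.3451 rad = 77.07°.
Arrival is 180° from departure on the ellipse, so φ = 180° − 77.07° = 103°.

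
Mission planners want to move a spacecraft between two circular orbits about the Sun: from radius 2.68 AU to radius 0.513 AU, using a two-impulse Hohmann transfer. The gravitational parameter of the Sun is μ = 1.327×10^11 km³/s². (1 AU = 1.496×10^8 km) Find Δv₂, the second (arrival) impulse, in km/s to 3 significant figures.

In km: r₁ = 2.68 × 1.496×10^8 = 4.00928×10^8 km; r₂ = 0.513 × 1.496×10^8 = 7.67448×10^7 km.
Transfer-ellipse semi-major axis a_t = (r₁ + r₂)/2 = (4.00928×10^8 + 7.67448×10^7)/2 = 2.388364×10^8 km.
Circular speed at r = 7.67448×10^7 km: v_c = √(μ/r) = 41.583 km/s.
Transfer-orbit speed at the same r (vis-viva, a = a_t): v_t = √[μ(2/r − 1/a_t)] = 53.876 km/s.
Δv₂ = |v_t − v_c| = |53.876 − 41.583| = 12.29 km/s.

Δv₂ = 12.3 km/s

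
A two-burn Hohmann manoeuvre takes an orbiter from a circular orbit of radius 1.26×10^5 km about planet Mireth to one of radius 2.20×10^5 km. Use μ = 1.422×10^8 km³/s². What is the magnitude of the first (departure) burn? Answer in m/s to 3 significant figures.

Δv₁ = 4290 m/s

Transfer-ellipse semi-major axis a_t = (r₁ + r₂)/2 = (1.260×10^5 + 2.200×10^5)/2 = 1.730×10^5 km.
Circular speed at r = 1.260×10^5 km: v_c = √(μ/r) = 33.59 km/s.
Vis-viva on the transfer ellipse at r = 1.260×10^5 km gives v_t = √[μ(2/r − 1/a_t)] = 37.88 km/s.
Δv₁ = |v_t − v_c| = |37.88 − 33.59| = 4.290 km/s.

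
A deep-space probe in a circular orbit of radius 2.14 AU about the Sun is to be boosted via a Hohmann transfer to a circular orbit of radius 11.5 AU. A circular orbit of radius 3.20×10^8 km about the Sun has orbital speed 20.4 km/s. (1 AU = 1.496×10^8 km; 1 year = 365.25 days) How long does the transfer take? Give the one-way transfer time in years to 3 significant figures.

t = 8.89 years

From the circular-orbit relation v² = μ/r at r = 3.20×10^8 km: μ = v²r = (20.4)² × 3.20×10^8 = 1.33171×10^11 km³/s².
In km: r₁ = 2.14 × 1.496×10^8 = 3.20144×10^8 km; r₂ = 11.5 × 1.496×10^8 = 1.7204×10^9 km.
The Hohmann ellipse has a_t = (r₁ + r₂)/2 = 1.020272×10^9 km.
Half the transfer-orbit period gives t = π√(a_t³/μ) = 2.806×10^8 s.
Converting: 2.806×10^8 s ÷ 3.15576×10^7 s/year (365.25 × 86400) = 8.89 years.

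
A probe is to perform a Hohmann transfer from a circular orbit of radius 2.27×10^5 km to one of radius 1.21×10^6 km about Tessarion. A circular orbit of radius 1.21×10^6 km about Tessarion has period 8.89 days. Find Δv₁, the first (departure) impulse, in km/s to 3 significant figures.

Δv₁ = 6.80 km/s

From Kepler's third law T² = 4π²r³/μ at r = 1.21×10^6 km, T = 8.89 days = 8.89 × 86400 s = 7.68096×10^5 s: μ = 4π²r³/T² = 1.18545×10^8 km³/s².
The Hohmann ellipse has a_t = (r₁ + r₂)/2 = 7.185×10^5 km.
Circular speed at r = 2.270×10^5 km: v_c = √(μ/r) = 22.8523 km/s.
Vis-viva on the transfer ellipse at r = 2.270×10^5 km gives v_t = √[μ(2/r − 1/a_t)] = 29.6557 km/s.
Δv₁ = |v_t − v_c| = |29.6557 − 22.8523| = 6.803 km/s.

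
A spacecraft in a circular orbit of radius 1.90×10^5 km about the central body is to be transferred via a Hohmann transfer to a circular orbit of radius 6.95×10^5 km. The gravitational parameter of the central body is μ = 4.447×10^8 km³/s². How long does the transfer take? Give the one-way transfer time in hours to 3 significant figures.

Semi-major axis of the transfer orbit: a_t = (1.900×10^5 + 6.950×10^5)/2 = 4.425×10^5 km.
Half the transfer-orbit period gives t = π√(a_t³/μ) = 43850 s.
Converting: 43850 s ÷ 3600 s/hour = 12.2 hours.

t = 12.2 hours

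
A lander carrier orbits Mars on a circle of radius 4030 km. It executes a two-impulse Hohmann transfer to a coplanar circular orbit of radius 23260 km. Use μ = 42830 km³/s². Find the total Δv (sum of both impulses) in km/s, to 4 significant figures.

Δv = 1.616 km/s

Transfer-ellipse semi-major axis a_t = (r₁ + r₂)/2 = (4030 + 23260)/2 = 13645 km.
At r₁ the circular-orbit speed is v₁ = √(μ/r₁) = 3.26003 km/s.
Transfer-orbit speed at r₁ (vis-viva equation): v_p = √[μ(2/r₁ − 1/a_t)] = 4.25637 km/s.
First burn Δv₁ = |v_p − v₁| = 0.9963 km/s.
Circular speed at r₂: v₂ = √(μ/r₂) = 1.357 km/s.
Transfer-orbit speed at r₂: v_a = √[μ(2/r₂ − 1/a_t)] = 0.7375 km/s.
Second burn Δv₂ = |v₂ − v_a| = 0.6195 km/s.
Δv = Δv₁ + Δv₂ = 0.9963 + 0.6195 = 1.616 km/s.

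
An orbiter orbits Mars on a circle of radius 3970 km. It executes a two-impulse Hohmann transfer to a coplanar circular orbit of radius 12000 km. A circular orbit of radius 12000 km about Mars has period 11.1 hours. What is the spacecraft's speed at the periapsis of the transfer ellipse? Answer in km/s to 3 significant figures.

From Kepler's third law T² = 4π²r³/μ at r = 12000 km, T = 11.1 hours = 11.1 × 3600 s = 39960 s: μ = 4π²r³/T² = 42722.1 km³/s².
Transfer-ellipse semi-major axis a_t = (r₁ + r₂)/2 = (3970 + 12000)/2 = 7985 km.
At periapsis, r = 3970 km.
From the vis-viva equation, v = √[μ(2/r − 1/a_t)] = 4.021 km/s.

v = 4.02 km/s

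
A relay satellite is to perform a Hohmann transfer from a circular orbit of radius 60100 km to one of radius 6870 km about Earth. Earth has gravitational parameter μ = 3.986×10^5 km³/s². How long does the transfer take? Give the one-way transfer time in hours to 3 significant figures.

t = 8.47 hours

Semi-major axis of the transfer orbit: a_t = (60100 + 6870)/2 = 33485 km.
Half the transfer-orbit period gives t = π√(a_t³/μ) = 30490 s.
Converting: 30490 s ÷ 3600 s/hour = 8.47 hours.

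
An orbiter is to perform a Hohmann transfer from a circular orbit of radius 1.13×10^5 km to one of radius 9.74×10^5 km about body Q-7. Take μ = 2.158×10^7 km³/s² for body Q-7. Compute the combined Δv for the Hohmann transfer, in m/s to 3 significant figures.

Δv = 7240 m/s

The Hohmann ellipse has a_t = (r₁ + r₂)/2 = 5.435×10^5 km.
At r₁ the circular-orbit speed is v₁ = √(μ/r₁) = 13.82 km/s.
Transfer-orbit speed at r₁ (vis-viva equation): v_p = √[μ(2/r₁ − 1/a_t)] = 18.50 km/s.
First burn Δv₁ = |v_p − v₁| = 4.680 km/s.
At r₂, v₂ = √(μ/r₂) = 4.707 km/s.
Transfer-orbit speed at r₂: v_a = √[μ(2/r₂ − 1/a_t)] = 2.146 km/s.
Second burn Δv₂ = |v₂ − v_a| = 2.561 km/s.
Total Δv = Δv₁ + Δv₂ = 7.241 km/s.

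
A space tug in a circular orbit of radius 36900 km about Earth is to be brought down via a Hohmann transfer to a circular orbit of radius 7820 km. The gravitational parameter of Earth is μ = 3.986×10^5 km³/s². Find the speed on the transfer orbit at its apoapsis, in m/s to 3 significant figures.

Transfer-ellipse semi-major axis a_t = (r₁ + r₂)/2 = (36900 + 7820)/2 = 22360 km.
The apoapsis of the transfer ellipse is at r = 36900 km.
Vis-viva: v = √[μ(2/r − 1/a_t)] = √[3.986×10^5 × (2/36900 − 1/22360)] = 1.944 km/s.

v = 1940 m/s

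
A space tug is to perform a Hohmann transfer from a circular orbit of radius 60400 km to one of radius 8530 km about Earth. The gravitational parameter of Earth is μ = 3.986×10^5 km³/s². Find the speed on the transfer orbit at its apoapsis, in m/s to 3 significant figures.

Semi-major axis of the transfer orbit: a_t = (60400 + 8530)/2 = 34465 km.
At apoapsis, r = 60400 km.
From the vis-viva equation, v = √[μ(2/r − 1/a_t)] = 1.278 km/s.

v = 1280 m/s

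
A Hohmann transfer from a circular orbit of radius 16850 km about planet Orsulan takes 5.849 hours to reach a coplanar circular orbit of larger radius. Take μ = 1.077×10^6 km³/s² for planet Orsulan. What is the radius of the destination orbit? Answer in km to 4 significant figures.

Transfer time t = 5.849 hours = 21056.4 s, and t = π√(a_t³/μ).
So a_t = (μ t²/π²)^(1/3) = (1.077×10^6 × (21056.4)² / π²)^(1/3) = 36439 km.
Since a_t = (r₁ + r₂)/2, r₂ = 2a_t − r₁ = 2×36439 − 16850 = 56028 km.

r₂ = 56030 km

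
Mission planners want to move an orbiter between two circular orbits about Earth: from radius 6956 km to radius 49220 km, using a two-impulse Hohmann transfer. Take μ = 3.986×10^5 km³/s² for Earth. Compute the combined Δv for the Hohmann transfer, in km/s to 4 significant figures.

Δv = 3.880 km/s

The Hohmann ellipse has a_t = (r₁ + r₂)/2 = 28088 km.
Circular speed at r₁: v₁ = √(μ/r₁) = √(3.986×10^5/6956) = 7.56988 km/s.
Transfer-orbit speed at r₁ (vis-viva equation): v_p = √[μ(2/r₁ − 1/a_t)] = 10.0207 km/s.
First burn Δv₁ = |v_p − v₁| = 2.4508 km/s.
Circular speed at r₂: v₂ = √(μ/r₂) = 2.8458 km/s.
Transfer-orbit speed at r₂: v_a = √[μ(2/r₂ − 1/a_t)] = 1.4162 km/s.
Second burn Δv₂ = |v₂ − v_a| = 1.4296 km/s.
Total Δv = Δv₁ + Δv₂ = 3.880 km/s.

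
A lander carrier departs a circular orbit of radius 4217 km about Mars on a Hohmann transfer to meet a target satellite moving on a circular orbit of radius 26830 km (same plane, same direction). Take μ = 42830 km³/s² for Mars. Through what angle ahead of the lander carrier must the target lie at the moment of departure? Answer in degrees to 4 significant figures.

Semi-major axis of the transfer orbit: a_t = (4217 + 26830)/2 = 15523.5 km.
The half-period of the transfer ellipse is t = π√(a_t³/μ) = 29360 s.
The target's mean motion on its circular orbit is ω₂ = √(μ/r₂³) = 4.709×10^-5 rad/s.
Angle swept by the target during transfer: ω₂·t = 1.3826 rad = 79.22°.
Arrival is 180° from departure on the ellipse, so φ = 180° − 79.22° = 100.8°.

φ = 100.8°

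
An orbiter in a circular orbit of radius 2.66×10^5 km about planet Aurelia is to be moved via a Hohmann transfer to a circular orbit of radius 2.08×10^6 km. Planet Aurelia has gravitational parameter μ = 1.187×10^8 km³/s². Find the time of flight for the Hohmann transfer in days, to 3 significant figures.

Transfer-ellipse semi-major axis a_t = (r₁ + r₂)/2 = (2.660×10^5 + 2.080×10^6)/2 = 1.173×10^6 km.
Transfer time t = π√(a_t³/μ) = π√((1.173×10^6)³ / 1.187×10^8) = 3.663×10^5 s.
Converting: 3.663×10^5 s ÷ 86400 s/day = 4.24 days.

t = 4.24 days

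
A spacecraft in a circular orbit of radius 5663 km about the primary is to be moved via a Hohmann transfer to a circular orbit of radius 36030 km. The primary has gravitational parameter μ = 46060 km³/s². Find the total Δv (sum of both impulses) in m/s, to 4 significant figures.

Δv = 1439 m/s

The Hohmann ellipse has a_t = (r₁ + r₂)/2 = 20846.5 km.
Circular speed at r₁: v₁ = √(μ/r₁) = √(46060/5663) = 2.8519 km/s.
On the transfer ellipse at r₁, vis-viva equation gives v_p = √[μ(2/r₁ − 1/a_t)] = 3.7493 km/s.
First burn Δv₁ = |v_p − v₁| = 0.8974 km/s.
At r₂, v₂ = √(μ/r₂) = 1.1307 km/s.
Transfer-orbit speed at r₂: v_a = √[μ(2/r₂ − 1/a_t)] = 0.58930 km/s.
Second burn Δv₂ = |v₂ − v_a| = 0.5414 km/s.
Δv = Δv₁ + Δv₂ = 0.8974 + 0.5414 = 1.439 km/s.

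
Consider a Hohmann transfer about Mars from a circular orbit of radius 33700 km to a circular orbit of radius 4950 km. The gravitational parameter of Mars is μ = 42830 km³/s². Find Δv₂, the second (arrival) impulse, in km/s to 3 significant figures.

Δv₂ = 0.943 km/s

Semi-major axis of the transfer orbit: a_t = (33700 + 4950)/2 = 19325 km.
On the circular orbit at r = 4950 km, v_c = √(μ/r) = 2.9415 km/s.
Vis-viva on the transfer ellipse at r = 4950 km gives v_t = √[μ(2/r − 1/a_t)] = 3.8844 km/s.
Δv₂ = |v_t − v_c| = |3.8844 − 2.9415| = 0.9429 km/s.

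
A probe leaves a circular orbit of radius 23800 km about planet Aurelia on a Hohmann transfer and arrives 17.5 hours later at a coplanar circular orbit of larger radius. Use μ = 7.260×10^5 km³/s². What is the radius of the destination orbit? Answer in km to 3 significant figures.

r₂ = 1.09×10^5 km

Transfer time t = 17.5 hours = 63000 s, and t = π√(a_t³/μ).
So a_t = (μ t²/π²)^(1/3) = (7.260×10^5 × (63000)² / π²)^(1/3) = 66340 km.
Since a_t = (r₁ + r₂)/2, r₂ = 2a_t − r₁ = 2×66340 − 23800 = 1.0888×10^5 km.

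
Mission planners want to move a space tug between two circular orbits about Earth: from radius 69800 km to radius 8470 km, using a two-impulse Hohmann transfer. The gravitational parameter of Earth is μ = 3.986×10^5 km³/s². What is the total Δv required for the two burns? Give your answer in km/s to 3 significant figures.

The Hohmann ellipse has a_t = (r₁ + r₂)/2 = 39135 km.
Circular speed at r₁: v₁ = √(μ/r₁) = √(3.986×10^5/69800) = 2.390 km/s.
On the transfer ellipse at r₁, vis-viva equation gives v_a = √[μ(2/r₁ − 1/a_t)] = 1.112 km/s.
First burn Δv₁ = |v_a − v₁| = 1.278 km/s.
Circular speed at r₂: v₂ = √(μ/r₂) = 6.860 km/s.
Transfer-orbit speed at r₂: v_p = √[μ(2/r₂ − 1/a_t)] = 9.162 km/s.
Second burn Δv₂ = |v₂ − v_p| = 2.302 km/s.
Δv = Δv₁ + Δv₂ = 1.278 + 2.302 = 3.580 km/s.

Δv = 3.58 km/s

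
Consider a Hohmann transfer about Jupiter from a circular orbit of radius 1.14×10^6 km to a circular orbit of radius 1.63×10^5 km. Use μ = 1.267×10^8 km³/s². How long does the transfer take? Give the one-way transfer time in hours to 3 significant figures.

The Hohmann ellipse has a_t = (r₁ + r₂)/2 = 6.515×10^5 km.
By Kepler's third law the transfer-orbit period is T = 2π√(a_t³/μ), so t = T/2 = 1.468×10^5 s.
Converting: 1.468×10^5 s ÷ 3600 s/hour = 40.8 hours.

t = 40.8 hours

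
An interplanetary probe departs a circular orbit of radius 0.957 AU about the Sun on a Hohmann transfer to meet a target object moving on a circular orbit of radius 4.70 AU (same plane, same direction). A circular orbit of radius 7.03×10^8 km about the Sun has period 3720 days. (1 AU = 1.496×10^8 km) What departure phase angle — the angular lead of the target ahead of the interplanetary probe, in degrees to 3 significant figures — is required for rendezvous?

From Kepler's third law T² = 4π²r³/μ at r = 7.03×10^8 km, T = 3720 days = 3720 × 86400 s = 3.21408×10^8 s: μ = 4π²r³/T² = 1.32774×10^11 km³/s².
In km: r₁ = 0.957 × 1.496×10^8 = 1.431672×10^8 km; r₂ = 4.70 × 1.496×10^8 = 7.0312×10^8 km.
The Hohmann ellipse has a_t = (r₁ + r₂)/2 = 4.231436×10^8 km.
Transfer time t = π√(a_t³/μ) = 7.5045622×10^7 s.
The target's mean motion on its circular orbit is ω₂ = √(μ/r₂³) = 1.9543934×10^-8 rad/s.
Angle swept by the target during transfer: ω₂·t = 1.466687 rad = 84.03°.
Arrival is 180° from departure on the ellipse, so φ = 180° − 84.03° = 96.0°.

φ = 96.0°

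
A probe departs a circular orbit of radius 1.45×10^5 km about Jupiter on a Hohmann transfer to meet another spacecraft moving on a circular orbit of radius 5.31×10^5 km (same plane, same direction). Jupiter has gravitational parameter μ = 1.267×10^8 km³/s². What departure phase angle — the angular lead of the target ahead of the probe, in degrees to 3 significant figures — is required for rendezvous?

φ = 88.6°

Semi-major axis of the transfer orbit: a_t = (1.450×10^5 + 5.310×10^5)/2 = 3.380×10^5 km.
The half-period of the transfer ellipse is t = π√(a_t³/μ) = 54845 s.
The target's mean motion on its circular orbit is ω₂ = √(μ/r₂³) = 2.9090×10^-5 rad/s.
Angle swept by the target during transfer: ω₂·t = 1.5954 rad = 91.41°.
The probe traverses 180° on the transfer ellipse, so the target must lead by 180° − 91.41° = 88.6°.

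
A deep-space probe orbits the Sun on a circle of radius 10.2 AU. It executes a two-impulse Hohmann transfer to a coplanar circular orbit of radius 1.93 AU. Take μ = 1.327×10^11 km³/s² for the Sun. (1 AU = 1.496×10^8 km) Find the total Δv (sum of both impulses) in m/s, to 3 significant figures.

In km: r₁ = 10.2 × 1.496×10^8 = 1.52592×10^9 km; r₂ = 1.93 × 1.496×10^8 = 2.88728×10^8 km.
Semi-major axis of the transfer orbit: a_t = (1.52592×10^9 + 2.88728×10^8)/2 = 9.07324×10^8 km.
At r₁ the circular-orbit speed is v₁ = √(μ/r₁) = 9.3254 km/s.
Transfer-orbit speed at r₁ (v² = μ(2/r − 1/a)): v_a = √[μ(2/r₁ − 1/a_t)] = 5.2606 km/s.
First burn Δv₁ = |v_a − v₁| = 4.065 km/s.
At r₂, v₂ = √(μ/r₂) = 21.438 km/s.
Transfer-orbit speed at r₂: v_p = √[μ(2/r₂ − 1/a_t)] = 27.802 km/s.
Second burn Δv₂ = |v₂ − v_p| = 6.364 km/s.
Δv = Δv₁ + Δv₂ = 4.065 + 6.364 = 10.43 km/s.

Δv = 10400 m/s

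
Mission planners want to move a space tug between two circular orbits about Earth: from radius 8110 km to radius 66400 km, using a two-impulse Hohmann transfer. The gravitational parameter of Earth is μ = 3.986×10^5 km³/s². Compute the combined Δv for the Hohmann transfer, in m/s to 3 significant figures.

Δv = 3660 m/s

Transfer-ellipse semi-major axis a_t = (r₁ + r₂)/2 = (8110 + 66400)/2 = 37255 km.
At r₁ the circular-orbit speed is v₁ = √(μ/r₁) = 7.0106 km/s.
Transfer-orbit speed at r₁ (v² = μ(2/r − 1/a)): v_p = √[μ(2/r₁ − 1/a_t)] = 9.3594 km/s.
First burn Δv₁ = |v_p − v₁| = 2.349 km/s.
At r₂, v₂ = √(μ/r₂) = 2.450 km/s.
Transfer-orbit speed at r₂: v_a = √[μ(2/r₂ − 1/a_t)] = 1.143 km/s.
Second burn Δv₂ = |v₂ − v_a| = 1.307 km/s.
Total Δv = Δv₁ + Δv₂ = 3.656 km/s.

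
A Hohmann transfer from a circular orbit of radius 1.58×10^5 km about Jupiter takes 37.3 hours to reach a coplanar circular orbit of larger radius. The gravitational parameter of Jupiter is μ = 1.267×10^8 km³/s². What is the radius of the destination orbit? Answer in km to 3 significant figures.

Transfer time t = 37.3 hours = 1.3428×10^5 s, and t = π√(a_t³/μ).
So a_t = (μ t²/π²)^(1/3) = (1.267×10^8 × (1.3428×10^5)² / π²)^(1/3) = 6.1400×10^5 km.
Since a_t = (r₁ + r₂)/2, r₂ = 2a_t − r₁ = 2×6.1400×10^5 − 1.580×10^5 = 1.070×10^6 km.

r₂ = 1.07×10^6 km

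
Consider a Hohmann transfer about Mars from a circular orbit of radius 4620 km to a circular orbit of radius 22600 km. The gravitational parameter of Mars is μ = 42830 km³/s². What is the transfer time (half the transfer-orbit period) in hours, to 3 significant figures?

Transfer-ellipse semi-major axis a_t = (r₁ + r₂)/2 = (4620 + 22600)/2 = 13610 km.
By Kepler's third law the transfer-orbit period is T = 2π√(a_t³/μ), so t = T/2 = 24103 s.
Converting: 24103 s ÷ 3600 s/hour = 6.70 hours.

t = 6.70 hours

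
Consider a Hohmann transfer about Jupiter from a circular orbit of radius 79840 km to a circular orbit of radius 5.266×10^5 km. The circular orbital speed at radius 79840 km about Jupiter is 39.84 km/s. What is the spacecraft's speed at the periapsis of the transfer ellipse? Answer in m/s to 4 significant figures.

From the circular-orbit relation v² = μ/r at r = 79840 km: μ = v²r = (39.84)² × 79840 = 1.26724×10^8 km³/s².
The Hohmann ellipse has a_t = (r₁ + r₂)/2 = 3.0322×10^5 km.
At periapsis, r = 79840 km.
Applying v² = μ(2/r − 1/a_t): v = 52.50 km/s.

v = 52500 m/s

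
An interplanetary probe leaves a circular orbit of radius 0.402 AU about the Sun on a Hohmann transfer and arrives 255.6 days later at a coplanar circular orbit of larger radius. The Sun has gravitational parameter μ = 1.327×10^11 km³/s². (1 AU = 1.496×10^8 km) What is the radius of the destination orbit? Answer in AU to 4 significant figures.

r₂ = 2.100 AU

In km: r₁ = 0.402 × 1.496×10^8 = 6.01392×10^7 km.
Transfer time t = 255.6 days = 2.208384×10^7 s, and t = π√(a_t³/μ).
So a_t = (μ t²/π²)^(1/3) = (1.327×10^11 × (2.208384×10^7)² / π²)^(1/3) = 1.8717×10^8 km.
Since a_t = (r₁ + r₂)/2, r₂ = 2a_t − r₁ = 2×1.8717×10^8 − 6.01392×10^7 = 3.142008×10^8 km.
In AU: r₂ = 3.142008×10^8 / 1.496×10^8 = 2.100 AU.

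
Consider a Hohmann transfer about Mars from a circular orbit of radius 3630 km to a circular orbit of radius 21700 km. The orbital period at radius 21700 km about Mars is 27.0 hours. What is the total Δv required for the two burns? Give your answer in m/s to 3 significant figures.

Δv = 1710 m/s

From Kepler's third law T² = 4π²r³/μ at r = 21700 km, T = 27.0 hours = 27.0 × 3600 s = 97200 s: μ = 4π²r³/T² = 42697.9 km³/s².
Semi-major axis of the transfer orbit: a_t = (3630 + 21700)/2 = 12665 km.
At r₁ the circular-orbit speed is v₁ = √(μ/r₁) = 3.4297 km/s.
Transfer-orbit speed at r₁ (vis-viva equation): v_p = √[μ(2/r₁ − 1/a_t)] = 4.4893 km/s.
First burn Δv₁ = |v_p − v₁| = 1.0596 km/s.
Circular speed at r₂: v₂ = √(μ/r₂) = 1.40273 km/s.
Transfer-orbit speed at r₂: v_a = √[μ(2/r₂ − 1/a_t)] = 0.750973 km/s.
Second burn Δv₂ = |v₂ − v_a| = 0.65176 km/s.
Δv = Δv₁ + Δv₂ = 1.0596 + 0.65176 = 1.711 km/s.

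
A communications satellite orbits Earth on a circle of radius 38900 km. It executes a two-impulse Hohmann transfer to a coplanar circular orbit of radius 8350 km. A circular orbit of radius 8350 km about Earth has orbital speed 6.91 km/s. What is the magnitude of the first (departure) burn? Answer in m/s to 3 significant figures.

From the circular-orbit relation v² = μ/r at r = 8350 km: μ = v²r = (6.91)² × 8350 = 3.98697×10^5 km³/s².
Transfer-ellipse semi-major axis a_t = (r₁ + r₂)/2 = (38900 + 8350)/2 = 23625 km.
Circular speed at r = 38900 km: v_c = √(μ/r) = 3.201 km/s.
Vis-viva on the transfer ellipse at r = 38900 km gives v_t = √[μ(2/r − 1/a_t)] = 1.903 km/s.
Δv₁ = |v_t − v_c| = |1.903 − 3.201| = 1.298 km/s.

Δv₁ = 1300 m/s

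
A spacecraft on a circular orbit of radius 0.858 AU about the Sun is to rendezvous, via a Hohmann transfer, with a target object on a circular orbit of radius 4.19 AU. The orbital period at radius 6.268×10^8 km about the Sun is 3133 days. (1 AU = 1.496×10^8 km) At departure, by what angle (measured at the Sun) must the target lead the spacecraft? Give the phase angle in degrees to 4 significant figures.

From Kepler's third law T² = 4π²r³/μ at r = 6.268×10^8 km, T = 3133 days = 3133 × 86400 s = 2.706912×10^8 s: μ = 4π²r³/T² = 1.32678×10^11 km³/s².
In km: r₁ = 0.858 × 1.496×10^8 = 1.283568×10^8 km; r₂ = 4.19 × 1.496×10^8 = 6.26824×10^8 km.
The Hohmann ellipse has a_t = (r₁ + r₂)/2 = 3.775904×10^8 km.
Transfer time t = π√(a_t³/μ) = 6.3282×10^7 s.
Target angular speed ω₂ = √(μ/r₂³) = 2.3210×10^-8 rad/s.
Angle swept by the target during transfer: ω₂·t = 1.4688 rad = 84.16°.
Arrival is 180° from departure on the ellipse, so φ = 180° − 84.16° = 95.84°.

φ = 95.84°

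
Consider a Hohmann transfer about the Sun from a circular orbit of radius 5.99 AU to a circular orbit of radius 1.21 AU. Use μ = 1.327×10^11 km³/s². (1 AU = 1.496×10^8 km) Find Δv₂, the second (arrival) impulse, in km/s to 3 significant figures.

In km: r₁ = 5.99 × 1.496×10^8 = 8.96104×10^8 km; r₂ = 1.21 × 1.496×10^8 = 1.81016×10^8 km.
Semi-major axis of the transfer orbit: a_t = (8.96104×10^8 + 1.81016×10^8)/2 = 5.3856×10^8 km.
On the circular orbit at r = 1.81016×10^8 km, v_c = √(μ/r) = 27.08 km/s.
Vis-viva on the transfer ellipse at r = 1.81016×10^8 km gives v_t = √[μ(2/r − 1/a_t)] = 34.93 km/s.
Δv₂ = |v_t − v_c| = |34.93 − 27.08| = 7.850 km/s.

Δv₂ = 7.85 km/s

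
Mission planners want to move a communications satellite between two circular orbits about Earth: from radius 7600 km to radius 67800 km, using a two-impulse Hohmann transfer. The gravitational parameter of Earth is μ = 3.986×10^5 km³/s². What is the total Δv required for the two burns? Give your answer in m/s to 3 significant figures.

The Hohmann ellipse has a_t = (r₁ + r₂)/2 = 37700 km.
At r₁ the circular-orbit speed is v₁ = √(μ/r₁) = 7.242 km/s.
On the transfer ellipse at r₁, vis-viva gives v_p = √[μ(2/r₁ − 1/a_t)] = 9.712 km/s.
First burn Δv₁ = |v_p − v₁| = 2.470 km/s.
At r₂, v₂ = √(μ/r₂) = 2.425 km/s.
Transfer-orbit speed at r₂: v_a = √[μ(2/r₂ − 1/a_t)] = 1.089 km/s.
Second burn Δv₂ = |v₂ − v_a| = 1.336 km/s.
Total Δv = Δv₁ + Δv₂ = 3.806 km/s.

Δv = 3810 m/s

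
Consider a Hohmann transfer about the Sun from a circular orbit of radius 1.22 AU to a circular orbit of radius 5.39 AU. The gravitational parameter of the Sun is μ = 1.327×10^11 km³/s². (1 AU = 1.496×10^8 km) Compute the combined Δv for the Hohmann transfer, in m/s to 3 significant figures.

In km: r₁ = 1.22 × 1.496×10^8 = 1.82512×10^8 km; r₂ = 5.39 × 1.496×10^8 = 8.06344×10^8 km.
The Hohmann ellipse has a_t = (r₁ + r₂)/2 = 4.94428×10^8 km.
At r₁ the circular-orbit speed is v₁ = √(μ/r₁) = 26.96434 km/s.
Transfer-orbit speed at r₁ (vis-viva equation): v_p = √[μ(2/r₁ − 1/a_t)] = 34.43487 km/s.
First burn Δv₁ = |v_p − v₁| = 7.4705 km/s.
Circular speed at r₂: v₂ = √(μ/r₂) = 12.8285 km/s.
Transfer-orbit speed at r₂: v_a = √[μ(2/r₂ − 1/a_t)] = 7.79416 km/s.
Second burn Δv₂ = |v₂ − v_a| = 5.0343 km/s.
Δv = Δv₁ + Δv₂ = 7.4705 + 5.0343 = 12.50 km/s.

Δv = 12500 m/s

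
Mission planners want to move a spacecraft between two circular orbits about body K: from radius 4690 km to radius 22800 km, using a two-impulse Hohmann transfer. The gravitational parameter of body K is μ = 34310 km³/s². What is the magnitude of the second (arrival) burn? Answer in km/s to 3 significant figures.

Transfer-ellipse semi-major axis a_t = (r₁ + r₂)/2 = (4690 + 22800)/2 = 13745 km.
Circular speed at r = 22800 km: v_c = √(μ/r) = 1.2267 km/s.
Vis-viva on the transfer ellipse at r = 22800 km gives v_t = √[μ(2/r − 1/a_t)] = 0.71657 km/s.
Δv₂ = |v_t − v_c| = |0.71657 − 1.2267| = 0.5101 km/s.

Δv₂ = 0.510 km/s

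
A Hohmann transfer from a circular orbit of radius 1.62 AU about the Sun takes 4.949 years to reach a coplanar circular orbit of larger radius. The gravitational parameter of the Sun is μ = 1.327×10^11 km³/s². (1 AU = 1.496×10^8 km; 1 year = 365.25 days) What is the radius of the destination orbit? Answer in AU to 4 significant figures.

r₂ = 7.599 AU

In km: r₁ = 1.62 × 1.496×10^8 = 2.42352×10^8 km.
Transfer time t = 4.949 years × 365.25 × 86400 s = 1.561785624×10^8 s, and t = π√(a_t³/μ).
So a_t = (μ t²/π²)^(1/3) = (1.327×10^11 × (1.561785624×10^8)² / π²)^(1/3) = 6.8961×10^8 km.
Since a_t = (r₁ + r₂)/2, r₂ = 2a_t − r₁ = 2×6.8961×10^8 − 2.42352×10^8 = 1.136868×10^9 km.
In AU: r₂ = 1.136868×10^9 / 1.496×10^8 = 7.599 AU.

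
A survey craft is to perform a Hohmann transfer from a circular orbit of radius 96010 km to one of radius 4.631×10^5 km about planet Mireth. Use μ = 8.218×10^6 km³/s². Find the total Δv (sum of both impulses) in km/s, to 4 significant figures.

The Hohmann ellipse has a_t = (r₁ + r₂)/2 = 2.79555×10^5 km.
At r₁ the circular-orbit speed is v₁ = √(μ/r₁) = 9.2518 km/s.
Transfer-orbit speed at r₁ (vis-viva equation): v_p = √[μ(2/r₁ − 1/a_t)] = 11.908 km/s.
First burn Δv₁ = |v_p − v₁| = 2.656 km/s.
At r₂, v₂ = √(μ/r₂) = 4.213 km/s.
Transfer-orbit speed at r₂: v_a = √[μ(2/r₂ − 1/a_t)] = 2.469 km/s.
Second burn Δv₂ = |v₂ − v_a| = 1.744 km/s.
Δv = Δv₁ + Δv₂ = 2.656 + 1.744 = 4.400 km/s.

Δv = 4.400 km/s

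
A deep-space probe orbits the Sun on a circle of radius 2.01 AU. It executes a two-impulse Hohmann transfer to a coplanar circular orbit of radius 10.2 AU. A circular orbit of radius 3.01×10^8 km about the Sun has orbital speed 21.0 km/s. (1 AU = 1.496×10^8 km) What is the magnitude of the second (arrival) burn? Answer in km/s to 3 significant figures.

Δv₂ = 3.98 km/s

From the circular-orbit relation v² = μ/r at r = 3.01×10^8 km: μ = v²r = (21.0)² × 3.01×10^8 = 1.32741×10^11 km³/s².
In km: r₁ = 2.01 × 1.496×10^8 = 3.00696×10^8 km; r₂ = 10.2 × 1.496×10^8 = 1.52592×10^9 km.
Semi-major axis of the transfer orbit: a_t = (3.00696×10^8 + 1.52592×10^9)/2 = 9.13308×10^8 km.
Circular speed at r = 1.52592×10^9 km: v_c = √(μ/r) = 9.327 km/s.
Transfer-orbit speed at the same r (vis-viva, a = a_t): v_t = √[μ(2/r − 1/a_t)] = 5.352 km/s.
Δv₂ = |v_t − v_c| = |5.352 − 9.327| = 3.975 km/s.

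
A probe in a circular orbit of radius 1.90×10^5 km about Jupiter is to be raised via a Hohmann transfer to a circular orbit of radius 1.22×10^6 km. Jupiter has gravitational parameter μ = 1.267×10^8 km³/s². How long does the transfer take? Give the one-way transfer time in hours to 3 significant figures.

Transfer-ellipse semi-major axis a_t = (r₁ + r₂)/2 = (1.900×10^5 + 1.220×10^6)/2 = 7.050×10^5 km.
By Kepler's third law the transfer-orbit period is T = 2π√(a_t³/μ), so t = T/2 = 1.652×10^5 s.
Converting: 1.652×10^5 s ÷ 3600 s/hour = 45.9 hours.

t = 45.9 hours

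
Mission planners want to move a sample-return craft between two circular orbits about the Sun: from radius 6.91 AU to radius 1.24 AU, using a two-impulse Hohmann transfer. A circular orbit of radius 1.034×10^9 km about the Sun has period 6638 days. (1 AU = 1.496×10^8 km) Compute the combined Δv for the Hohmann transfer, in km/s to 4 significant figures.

Δv = 13.16 km/s

From Kepler's third law T² = 4π²r³/μ at r = 1.034×10^9 km, T = 6638 days = 6638 × 86400 s = 5.735232×10^8 s: μ = 4π²r³/T² = 1.32684×10^11 km³/s².
In km: r₁ = 6.91 × 1.496×10^8 = 1.033736×10^9 km; r₂ = 1.24 × 1.496×10^8 = 1.85504×10^8 km.
Transfer-ellipse semi-major axis a_t = (r₁ + r₂)/2 = (1.033736×10^9 + 1.85504×10^8)/2 = 6.0962×10^8 km.
At r₁ the circular-orbit speed is v₁ = √(μ/r₁) = 11.33 km/s.
On the transfer ellipse at r₁, vis-viva equation gives v_a = √[μ(2/r₁ − 1/a_t)] = 6.250 km/s.
First burn Δv₁ = |v_a − v₁| = 5.080 km/s.
Circular speed at r₂: v₂ = √(μ/r₂) = 26.744 km/s.
Transfer-orbit speed at r₂: v_p = √[μ(2/r₂ − 1/a_t)] = 34.826 km/s.
Second burn Δv₂ = |v₂ − v_p| = 8.082 km/s.
Δv = Δv₁ + Δv₂ = 5.080 + 8.082 = 13.16 km/s.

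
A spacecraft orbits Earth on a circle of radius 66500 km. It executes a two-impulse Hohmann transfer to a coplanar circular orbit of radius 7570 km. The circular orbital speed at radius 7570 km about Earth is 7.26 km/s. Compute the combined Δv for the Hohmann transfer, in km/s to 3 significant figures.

Δv = 3.81 km/s

From the circular-orbit relation v² = μ/r at r = 7570 km: μ = v²r = (7.26)² × 7570 = 3.98997×10^5 km³/s².
Semi-major axis of the transfer orbit: a_t = (66500 + 7570)/2 = 37035 km.
At r₁ the circular-orbit speed is v₁ = √(μ/r₁) = 2.449 km/s.
Transfer-orbit speed at r₁ (vis-viva): v_a = √[μ(2/r₁ − 1/a_t)] = 1.107 km/s.
First burn Δv₁ = |v_a − v₁| = 1.342 km/s.
At r₂, v₂ = √(μ/r₂) = 7.260 km/s.
Transfer-orbit speed at r₂: v_p = √[μ(2/r₂ − 1/a_t)] = 9.728 km/s.
Second burn Δv₂ = |v₂ − v_p| = 2.468 km/s.
Total Δv = Δv₁ + Δv₂ = 3.810 km/s.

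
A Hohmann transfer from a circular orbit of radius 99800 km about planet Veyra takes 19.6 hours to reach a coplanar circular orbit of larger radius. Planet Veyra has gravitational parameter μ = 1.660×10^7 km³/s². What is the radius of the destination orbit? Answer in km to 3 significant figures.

r₂ = 3.06×10^5 km

Transfer time t = 19.6 hours = 70560 s, and t = π√(a_t³/μ).
So a_t = (μ t²/π²)^(1/3) = (1.660×10^7 × (70560)² / π²)^(1/3) = 2.0307×10^5 km.
Since a_t = (r₁ + r₂)/2, r₂ = 2a_t − r₁ = 2×2.0307×10^5 − 99800 = 3.0634×10^5 km.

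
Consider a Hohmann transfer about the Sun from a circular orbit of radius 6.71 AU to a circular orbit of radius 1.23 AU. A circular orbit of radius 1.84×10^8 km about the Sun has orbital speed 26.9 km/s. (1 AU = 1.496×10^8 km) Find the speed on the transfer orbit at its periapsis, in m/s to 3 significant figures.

v = 35000 m/s

From the circular-orbit relation v² = μ/r at r = 1.84×10^8 km: μ = v²r = (26.9)² × 1.84×10^8 = 1.33144×10^11 km³/s².
In km: r₁ = 6.71 × 1.496×10^8 = 1.003816×10^9 km; r₂ = 1.23 × 1.496×10^8 = 1.84008×10^8 km.
The Hohmann ellipse has a_t = (r₁ + r₂)/2 = 5.93912×10^8 km.
The periapsis of the transfer ellipse is at r = 1.84008×10^8 km.
From the vis-viva equation, v = √[μ(2/r − 1/a_t)] = 34.97 km/s.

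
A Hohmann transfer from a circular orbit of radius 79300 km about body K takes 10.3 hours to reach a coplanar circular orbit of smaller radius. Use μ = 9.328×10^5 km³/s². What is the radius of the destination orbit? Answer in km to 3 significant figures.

Transfer time t = 10.3 hours = 37080 s, and t = π√(a_t³/μ).
So a_t = (μ t²/π²)^(1/3) = (9.328×10^5 × (37080)² / π²)^(1/3) = 50651 km.
Since a_t = (r₁ + r₂)/2, r₂ = 2a_t − r₁ = 2×50651 − 79300 = 22002 km.

r₂ = 22000 km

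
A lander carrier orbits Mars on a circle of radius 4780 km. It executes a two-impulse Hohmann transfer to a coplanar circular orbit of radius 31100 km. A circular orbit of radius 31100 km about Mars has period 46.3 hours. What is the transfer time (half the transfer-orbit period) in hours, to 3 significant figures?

From Kepler's third law T² = 4π²r³/μ at r = 31100 km, T = 46.3 hours = 46.3 × 3600 s = 1.6668×10^5 s: μ = 4π²r³/T² = 42743.9 km³/s².
Transfer-ellipse semi-major axis a_t = (r₁ + r₂)/2 = (4780 + 31100)/2 = 17940 km.
Half the transfer-orbit period gives t = π√(a_t³/μ) = 36510 s.
Converting: 36510 s ÷ 3600 s/hour = 10.1 hours.

t = 10.1 hours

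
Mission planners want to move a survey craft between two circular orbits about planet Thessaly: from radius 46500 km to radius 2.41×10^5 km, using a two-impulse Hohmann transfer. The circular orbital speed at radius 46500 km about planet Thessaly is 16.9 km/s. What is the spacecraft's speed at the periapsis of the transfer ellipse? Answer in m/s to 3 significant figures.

v = 21900 m/s

From the circular-orbit relation v² = μ/r at r = 46500 km: μ = v²r = (16.9)² × 46500 = 1.32809×10^7 km³/s².
The Hohmann ellipse has a_t = (r₁ + r₂)/2 = 1.4375×10^5 km.
At periapsis, r = 46500 km.
Vis-viva: v = √[μ(2/r − 1/a_t)] = √[1.32809×10^7 × (2/46500 − 1/1.4375×10^5)] = 21.88 km/s.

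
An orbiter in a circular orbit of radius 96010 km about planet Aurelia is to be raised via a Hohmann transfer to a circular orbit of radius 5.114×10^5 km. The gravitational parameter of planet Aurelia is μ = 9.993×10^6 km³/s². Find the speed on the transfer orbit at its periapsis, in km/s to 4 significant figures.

Transfer-ellipse semi-major axis a_t = (r₁ + r₂)/2 = (96010 + 5.114×10^5)/2 = 3.03705×10^5 km.
The periapsis of the transfer ellipse is at r = 96010 km.
Vis-viva: v = √[μ(2/r − 1/a_t)] = √[9.993×10^6 × (2/96010 − 1/3.03705×10^5)] = 13.24 km/s.

v = 13.24 km/s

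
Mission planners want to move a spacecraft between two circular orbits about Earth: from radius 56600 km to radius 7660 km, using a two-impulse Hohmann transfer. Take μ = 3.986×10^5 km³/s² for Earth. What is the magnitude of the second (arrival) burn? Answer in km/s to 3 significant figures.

Transfer-ellipse semi-major axis a_t = (r₁ + r₂)/2 = (56600 + 7660)/2 = 32130 km.
On the circular orbit at r = 7660 km, v_c = √(μ/r) = 7.2136 km/s.
Transfer-orbit speed at the same r (vis-viva, a = a_t): v_t = √[μ(2/r − 1/a_t)] = 9.5743 km/s.
Δv₂ = |v_t − v_c| = |9.5743 − 7.2136| = 2.361 km/s.

Δv₂ = 2.36 km/s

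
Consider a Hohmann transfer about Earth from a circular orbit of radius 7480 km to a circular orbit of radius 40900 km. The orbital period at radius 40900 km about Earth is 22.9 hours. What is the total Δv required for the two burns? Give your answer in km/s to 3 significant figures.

From Kepler's third law T² = 4π²r³/μ at r = 40900 km, T = 22.9 hours = 22.9 × 3600 s = 82440 s: μ = 4π²r³/T² = 3.97424×10^5 km³/s².
Transfer-ellipse semi-major axis a_t = (r₁ + r₂)/2 = (7480 + 40900)/2 = 24190 km.
At r₁ the circular-orbit speed is v₁ = √(μ/r₁) = 7.289 km/s.
Transfer-orbit speed at r₁ (vis-viva equation): v_p = √[μ(2/r₁ − 1/a_t)] = 9.478 km/s.
First burn Δv₁ = |v_p − v₁| = 2.189 km/s.
Circular speed at r₂: v₂ = √(μ/r₂) = 3.117 km/s.
Transfer-orbit speed at r₂: v_a = √[μ(2/r₂ − 1/a_t)] = 1.733 km/s.
Second burn Δv₂ = |v₂ − v_a| = 1.384 km/s.
Δv = Δv₁ + Δv₂ = 2.189 + 1.384 = 3.573 km/s.

Δv = 3.57 km/s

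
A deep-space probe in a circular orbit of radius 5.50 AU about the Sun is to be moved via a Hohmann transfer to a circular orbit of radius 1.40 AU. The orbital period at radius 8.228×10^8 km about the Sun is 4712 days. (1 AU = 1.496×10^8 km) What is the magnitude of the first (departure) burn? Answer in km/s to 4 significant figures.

Δv₁ = 4.609 km/s

From Kepler's third law T² = 4π²r³/μ at r = 8.228×10^8 km, T = 4712 days = 4712 × 86400 s = 4.071168×10^8 s: μ = 4π²r³/T² = 1.32680×10^11 km³/s².
In km: r₁ = 5.50 × 1.496×10^8 = 8.228×10^8 km; r₂ = 1.40 × 1.496×10^8 = 2.0944×10^8 km.
The Hohmann ellipse has a_t = (r₁ + r₂)/2 = 5.1612×10^8 km.
On the circular orbit at r = 8.228×10^8 km, v_c = √(μ/r) = 12.6986 km/s.
Vis-viva on the transfer ellipse at r = 8.228×10^8 km gives v_t = √[μ(2/r − 1/a_t)] = 8.08927 km/s.
Δv₁ = |v_t − v_c| = |8.08927 − 12.6986| = 4.609 km/s.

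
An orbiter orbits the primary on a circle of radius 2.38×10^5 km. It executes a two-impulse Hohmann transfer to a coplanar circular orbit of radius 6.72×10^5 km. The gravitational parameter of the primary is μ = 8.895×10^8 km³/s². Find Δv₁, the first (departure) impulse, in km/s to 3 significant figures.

Δv₁ = 13.2 km/s

Transfer-ellipse semi-major axis a_t = (r₁ + r₂)/2 = (2.380×10^5 + 6.720×10^5)/2 = 4.550×10^5 km.
Circular speed at r = 2.380×10^5 km: v_c = √(μ/r) = 61.134 km/s.
Transfer-orbit speed at the same r (vis-viva, a = a_t): v_t = √[μ(2/r − 1/a_t)] = 74.296 km/s.
Δv₁ = |v_t − v_c| = |74.296 − 61.134| = 13.16 km/s.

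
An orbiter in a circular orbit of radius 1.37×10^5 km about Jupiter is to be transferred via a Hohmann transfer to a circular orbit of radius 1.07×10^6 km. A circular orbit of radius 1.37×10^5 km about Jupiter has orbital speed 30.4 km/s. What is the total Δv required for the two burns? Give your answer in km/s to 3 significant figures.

From the circular-orbit relation v² = μ/r at r = 1.37×10^5 km: μ = v²r = (30.4)² × 1.37×10^5 = 1.26610×10^8 km³/s².
Semi-major axis of the transfer orbit: a_t = (1.370×10^5 + 1.070×10^6)/2 = 6.035×10^5 km.
Circular speed at r₁: v₁ = √(μ/r₁) = √(1.26610×10^8/1.370×10^5) = 30.400 km/s.
On the transfer ellipse at r₁, vis-viva equation gives v_p = √[μ(2/r₁ − 1/a_t)] = 40.479 km/s.
First burn Δv₁ = |v_p − v₁| = 10.079 km/s.
At r₂, v₂ = √(μ/r₂) = 10.8778 km/s.
Transfer-orbit speed at r₂: v_a = √[μ(2/r₂ − 1/a_t)] = 5.18279 km/s.
Second burn Δv₂ = |v₂ − v_a| = 5.6950 km/s.
Δv = Δv₁ + Δv₂ = 10.079 + 5.6950 = 15.77 km/s.

Δv = 15.8 km/s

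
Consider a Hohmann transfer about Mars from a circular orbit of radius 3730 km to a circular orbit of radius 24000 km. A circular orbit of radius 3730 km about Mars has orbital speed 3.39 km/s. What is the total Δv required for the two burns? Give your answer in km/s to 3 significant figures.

From the circular-orbit relation v² = μ/r at r = 3730 km: μ = v²r = (3.39)² × 3730 = 42865.5 km³/s².
Semi-major axis of the transfer orbit: a_t = (3730 + 24000)/2 = 13865 km.
At r₁ the circular-orbit speed is v₁ = √(μ/r₁) = 3.390 km/s.
Transfer-orbit speed at r₁ (vis-viva equation): v_p = √[μ(2/r₁ − 1/a_t)] = 4.460 km/s.
First burn Δv₁ = |v_p − v₁| = 1.070 km/s.
At r₂, v₂ = √(μ/r₂) = 1.33644 km/s.
Transfer-orbit speed at r₂: v_a = √[μ(2/r₂ − 1/a_t)] = 0.693175 km/s.
Second burn Δv₂ = |v₂ − v_a| = 0.6433 km/s.
Total Δv = Δv₁ + Δv₂ = 1.713 km/s.

Δv = 1.71 km/s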